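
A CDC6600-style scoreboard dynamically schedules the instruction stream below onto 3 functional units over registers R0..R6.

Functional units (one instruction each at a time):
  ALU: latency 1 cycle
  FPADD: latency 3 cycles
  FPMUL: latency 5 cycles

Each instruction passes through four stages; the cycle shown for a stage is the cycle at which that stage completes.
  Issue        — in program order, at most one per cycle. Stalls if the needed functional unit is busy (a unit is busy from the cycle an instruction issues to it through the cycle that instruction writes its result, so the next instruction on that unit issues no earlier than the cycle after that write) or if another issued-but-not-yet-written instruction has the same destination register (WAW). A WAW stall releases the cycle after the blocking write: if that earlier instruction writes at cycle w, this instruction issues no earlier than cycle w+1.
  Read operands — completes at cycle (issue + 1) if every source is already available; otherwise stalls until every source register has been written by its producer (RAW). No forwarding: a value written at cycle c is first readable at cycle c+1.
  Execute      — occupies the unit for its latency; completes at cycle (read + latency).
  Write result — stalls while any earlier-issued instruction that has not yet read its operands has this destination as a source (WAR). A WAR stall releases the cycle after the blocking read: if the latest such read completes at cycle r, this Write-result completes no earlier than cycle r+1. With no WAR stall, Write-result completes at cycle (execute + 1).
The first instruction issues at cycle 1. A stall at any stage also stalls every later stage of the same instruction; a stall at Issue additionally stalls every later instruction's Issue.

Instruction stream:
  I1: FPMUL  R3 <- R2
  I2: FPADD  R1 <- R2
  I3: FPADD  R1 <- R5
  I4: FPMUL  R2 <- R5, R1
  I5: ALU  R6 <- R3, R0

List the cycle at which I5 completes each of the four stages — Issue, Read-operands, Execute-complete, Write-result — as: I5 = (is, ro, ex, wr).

1) issue 1, read 2, done 7, write 8
2) issue 2, read 3, done 6, write 7
3) issue 8, read 9, done 12, write 13  <struct: FPADD busy until I2 writes@7>
4) issue 9, read 14, done 19, write 20  <RAW R1: wait I3 write@13>
5) issue 10, read 11, done 12, write 13

I5 = (10, 11, 12, 13)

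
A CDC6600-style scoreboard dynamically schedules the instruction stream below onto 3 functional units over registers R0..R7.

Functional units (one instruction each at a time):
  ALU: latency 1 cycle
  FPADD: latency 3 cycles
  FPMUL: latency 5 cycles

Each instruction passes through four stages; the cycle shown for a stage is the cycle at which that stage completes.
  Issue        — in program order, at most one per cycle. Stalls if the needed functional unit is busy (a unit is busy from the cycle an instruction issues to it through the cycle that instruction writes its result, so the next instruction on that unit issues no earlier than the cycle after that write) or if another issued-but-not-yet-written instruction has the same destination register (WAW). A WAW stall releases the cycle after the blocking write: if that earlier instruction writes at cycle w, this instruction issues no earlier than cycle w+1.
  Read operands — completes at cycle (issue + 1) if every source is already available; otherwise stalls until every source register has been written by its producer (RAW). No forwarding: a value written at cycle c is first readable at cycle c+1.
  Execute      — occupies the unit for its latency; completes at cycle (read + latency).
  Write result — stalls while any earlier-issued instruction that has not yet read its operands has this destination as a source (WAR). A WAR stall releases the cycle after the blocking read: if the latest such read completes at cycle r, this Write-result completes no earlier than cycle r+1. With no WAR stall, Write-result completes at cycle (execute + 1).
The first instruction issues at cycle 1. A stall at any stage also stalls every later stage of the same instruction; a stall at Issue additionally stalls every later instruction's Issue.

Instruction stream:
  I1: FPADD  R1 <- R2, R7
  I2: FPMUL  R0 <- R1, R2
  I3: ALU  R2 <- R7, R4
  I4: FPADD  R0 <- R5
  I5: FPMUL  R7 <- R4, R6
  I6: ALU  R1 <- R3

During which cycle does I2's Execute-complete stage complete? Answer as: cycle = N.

cycle = 12

  I1 | 1 | 2 | 5 | 6
  I2 | 2 | 7 | 12 | 13   RAW R1: wait I1 write@6
  I3 | 3 | 4 | 5 | 8   WAR R2: wait I2 read@7
  I4 | 14 | 15 | 18 | 19   WAW R0: wait I2 write@13
  I5 | 15 | 16 | 21 | 22
  I6 | 16 | 17 | 18 | 19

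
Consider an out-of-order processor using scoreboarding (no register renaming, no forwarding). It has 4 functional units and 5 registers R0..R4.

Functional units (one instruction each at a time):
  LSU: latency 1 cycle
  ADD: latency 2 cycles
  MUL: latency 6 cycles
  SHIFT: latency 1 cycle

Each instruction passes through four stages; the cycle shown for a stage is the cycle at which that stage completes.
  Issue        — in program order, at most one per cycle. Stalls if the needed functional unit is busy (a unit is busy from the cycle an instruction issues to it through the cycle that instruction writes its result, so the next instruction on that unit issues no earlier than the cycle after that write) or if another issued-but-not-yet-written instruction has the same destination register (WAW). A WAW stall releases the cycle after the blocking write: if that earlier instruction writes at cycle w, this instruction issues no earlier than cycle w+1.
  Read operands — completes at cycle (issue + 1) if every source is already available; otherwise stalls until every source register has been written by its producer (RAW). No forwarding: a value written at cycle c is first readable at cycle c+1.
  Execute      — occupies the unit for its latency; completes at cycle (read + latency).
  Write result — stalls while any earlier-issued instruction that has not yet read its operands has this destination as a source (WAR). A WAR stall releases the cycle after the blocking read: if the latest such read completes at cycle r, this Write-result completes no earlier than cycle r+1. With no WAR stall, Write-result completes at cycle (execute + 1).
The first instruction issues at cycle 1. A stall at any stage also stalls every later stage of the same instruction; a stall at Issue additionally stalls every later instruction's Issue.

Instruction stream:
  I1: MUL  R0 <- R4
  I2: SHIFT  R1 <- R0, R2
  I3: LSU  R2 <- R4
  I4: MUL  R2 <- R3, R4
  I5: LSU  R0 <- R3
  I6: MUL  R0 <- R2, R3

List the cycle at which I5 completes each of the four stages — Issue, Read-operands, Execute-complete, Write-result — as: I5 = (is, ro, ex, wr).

c1: I1 issues→MUL
c2: I1 reads, I2 issues→SHIFT
c3: I3 issues→LSU
c4: I3 reads
c5: I3 exec-done
c8: I1 exec-done
c9: I1 writes R0
c10: I2 reads
c11: I2 exec-done, I3 writes R2
c12: I2 writes R1, I4 issues→MUL
c13: I4 reads, I5 issues→LSU
c14: I5 reads
c15: I5 exec-done
c16: I5 writes R0
c19: I4 exec-done
c20: I4 writes R2
c21: I6 issues→MUL
c22: I6 reads
c28: I6 exec-done
c29: I6 writes R0

I5 = (13, 14, 15, 16)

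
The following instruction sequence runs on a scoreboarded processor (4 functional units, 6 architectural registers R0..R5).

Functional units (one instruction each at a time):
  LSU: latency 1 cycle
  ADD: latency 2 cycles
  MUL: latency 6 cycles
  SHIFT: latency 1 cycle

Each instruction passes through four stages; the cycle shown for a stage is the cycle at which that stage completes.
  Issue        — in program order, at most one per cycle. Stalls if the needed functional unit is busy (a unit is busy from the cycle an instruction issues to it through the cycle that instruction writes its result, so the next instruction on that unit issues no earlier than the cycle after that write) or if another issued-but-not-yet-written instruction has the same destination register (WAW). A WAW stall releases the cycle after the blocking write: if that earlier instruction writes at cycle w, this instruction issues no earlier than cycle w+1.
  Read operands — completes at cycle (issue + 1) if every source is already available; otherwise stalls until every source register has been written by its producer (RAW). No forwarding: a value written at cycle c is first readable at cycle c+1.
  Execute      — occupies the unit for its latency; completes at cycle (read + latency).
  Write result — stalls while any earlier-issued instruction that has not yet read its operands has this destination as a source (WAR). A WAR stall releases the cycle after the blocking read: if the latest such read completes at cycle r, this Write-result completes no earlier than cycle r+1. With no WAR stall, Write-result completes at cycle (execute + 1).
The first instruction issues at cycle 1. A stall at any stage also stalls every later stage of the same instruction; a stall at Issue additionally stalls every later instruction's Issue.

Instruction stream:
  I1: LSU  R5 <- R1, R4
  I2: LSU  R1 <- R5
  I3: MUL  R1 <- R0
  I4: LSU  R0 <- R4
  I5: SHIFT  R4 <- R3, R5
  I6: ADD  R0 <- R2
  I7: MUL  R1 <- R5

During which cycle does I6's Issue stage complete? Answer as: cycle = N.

cycle = 14

c1: I1 issues→LSU
c2: I1 reads
c3: I1 exec-done
c4: I1 writes R5
c5: I2 issues→LSU
c6: I2 reads
c7: I2 exec-done
c8: I2 writes R1
c9: I3 issues→MUL
c10: I3 reads · I4 issues→LSU
c11: I4 reads · I5 issues→SHIFT
c12: I4 exec-done · I5 reads
c13: I4 writes R0 · I5 exec-done
c14: I5 writes R4 · I6 issues→ADD
c15: I6 reads
c16: I3 exec-done
c17: I3 writes R1 · I6 exec-done
c18: I6 writes R0 · I7 issues→MUL
c19: I7 reads
c25: I7 exec-done
c26: I7 writes R1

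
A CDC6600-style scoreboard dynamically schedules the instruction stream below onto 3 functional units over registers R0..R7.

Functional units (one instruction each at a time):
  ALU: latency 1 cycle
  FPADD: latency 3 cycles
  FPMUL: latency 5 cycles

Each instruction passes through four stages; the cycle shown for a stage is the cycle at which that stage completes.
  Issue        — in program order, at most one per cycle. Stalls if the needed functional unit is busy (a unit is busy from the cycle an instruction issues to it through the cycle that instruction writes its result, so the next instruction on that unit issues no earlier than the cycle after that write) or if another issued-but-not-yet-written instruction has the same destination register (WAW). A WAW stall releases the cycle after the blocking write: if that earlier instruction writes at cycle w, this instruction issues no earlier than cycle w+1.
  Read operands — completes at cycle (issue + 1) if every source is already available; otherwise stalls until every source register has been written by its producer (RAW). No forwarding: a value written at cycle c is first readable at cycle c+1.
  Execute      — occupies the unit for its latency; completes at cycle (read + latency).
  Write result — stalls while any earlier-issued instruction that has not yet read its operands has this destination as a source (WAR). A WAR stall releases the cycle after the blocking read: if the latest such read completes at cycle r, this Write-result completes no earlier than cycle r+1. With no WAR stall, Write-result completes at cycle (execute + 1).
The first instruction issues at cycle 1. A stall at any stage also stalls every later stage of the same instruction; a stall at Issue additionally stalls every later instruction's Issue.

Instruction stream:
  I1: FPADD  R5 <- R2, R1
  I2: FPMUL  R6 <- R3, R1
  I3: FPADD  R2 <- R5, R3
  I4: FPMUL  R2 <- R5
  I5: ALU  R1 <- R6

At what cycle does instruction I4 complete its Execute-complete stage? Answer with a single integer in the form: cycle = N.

I1: IS=1 RO=2 EX=5 WR=6
I2: IS=2 RO=3 EX=8 WR=9
I3: IS=7 RO=8 EX=11 WR=12  [struct: FPADD busy until I1 writes@6]
I4: IS=13 RO=14 EX=19 WR=20  [WAW R2: wait I3 write@12]
I5: IS=14 RO=15 EX=16 WR=17

cycle = 19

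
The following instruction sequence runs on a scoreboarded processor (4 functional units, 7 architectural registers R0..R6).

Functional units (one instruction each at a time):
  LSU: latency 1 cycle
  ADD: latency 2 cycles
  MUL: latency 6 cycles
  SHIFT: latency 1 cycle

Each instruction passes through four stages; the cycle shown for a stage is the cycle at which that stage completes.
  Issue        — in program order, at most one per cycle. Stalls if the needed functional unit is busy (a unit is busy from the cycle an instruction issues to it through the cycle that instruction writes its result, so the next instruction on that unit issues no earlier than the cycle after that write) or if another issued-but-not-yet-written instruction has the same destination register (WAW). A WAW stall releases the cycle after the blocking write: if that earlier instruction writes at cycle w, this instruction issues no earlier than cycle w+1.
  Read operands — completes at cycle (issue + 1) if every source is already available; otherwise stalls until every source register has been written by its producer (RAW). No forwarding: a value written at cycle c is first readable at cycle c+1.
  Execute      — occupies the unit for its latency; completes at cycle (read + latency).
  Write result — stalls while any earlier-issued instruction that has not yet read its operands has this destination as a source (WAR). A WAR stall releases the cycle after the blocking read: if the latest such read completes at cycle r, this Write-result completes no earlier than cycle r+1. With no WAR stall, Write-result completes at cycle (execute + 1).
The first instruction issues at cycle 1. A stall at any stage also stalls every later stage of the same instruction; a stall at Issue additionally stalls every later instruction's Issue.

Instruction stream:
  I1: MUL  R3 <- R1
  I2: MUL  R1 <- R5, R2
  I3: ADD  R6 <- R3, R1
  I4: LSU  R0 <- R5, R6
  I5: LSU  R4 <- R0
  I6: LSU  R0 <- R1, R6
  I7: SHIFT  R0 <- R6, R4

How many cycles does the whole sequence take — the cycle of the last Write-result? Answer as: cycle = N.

cycle = 37

I1 -> (1, 2, 8, 9)
I2 -> (10, 11, 17, 18)  // struct: MUL busy until I1 writes@9
I3 -> (11, 19, 21, 22)  // RAW R1: wait I2 write@18
I4 -> (12, 23, 24, 25)  // RAW R6: wait I3 write@22
I5 -> (26, 27, 28, 29)  // struct: LSU busy until I4 writes@25
I6 -> (30, 31, 32, 33)  // struct: LSU busy until I5 writes@29
I7 -> (34, 35, 36, 37)  // WAW R0: wait I6 write@33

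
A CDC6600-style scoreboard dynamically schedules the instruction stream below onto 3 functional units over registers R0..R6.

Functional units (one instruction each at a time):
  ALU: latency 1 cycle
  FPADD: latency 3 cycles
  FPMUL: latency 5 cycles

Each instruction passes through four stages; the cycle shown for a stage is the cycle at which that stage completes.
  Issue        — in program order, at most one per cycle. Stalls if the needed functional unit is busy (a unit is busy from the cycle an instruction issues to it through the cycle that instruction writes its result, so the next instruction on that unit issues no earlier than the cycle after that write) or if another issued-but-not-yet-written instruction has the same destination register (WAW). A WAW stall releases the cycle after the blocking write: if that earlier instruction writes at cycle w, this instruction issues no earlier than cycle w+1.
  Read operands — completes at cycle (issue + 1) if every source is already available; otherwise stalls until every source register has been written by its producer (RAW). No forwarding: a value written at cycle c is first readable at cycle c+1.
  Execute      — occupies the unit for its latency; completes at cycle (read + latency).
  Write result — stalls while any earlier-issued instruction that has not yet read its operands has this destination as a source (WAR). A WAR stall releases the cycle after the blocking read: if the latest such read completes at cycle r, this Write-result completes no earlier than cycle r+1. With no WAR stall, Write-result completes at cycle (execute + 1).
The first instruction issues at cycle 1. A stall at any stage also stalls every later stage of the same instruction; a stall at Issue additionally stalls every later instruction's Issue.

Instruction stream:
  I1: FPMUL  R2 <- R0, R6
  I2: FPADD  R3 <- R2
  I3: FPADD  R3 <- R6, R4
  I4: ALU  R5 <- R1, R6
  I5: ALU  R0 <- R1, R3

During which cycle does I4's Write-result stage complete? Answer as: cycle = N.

[I1] 1/2/7/8
[I2] 2/9/12/13  (RAW R2: wait I1 write@8)
[I3] 14/15/18/19  (struct: FPADD busy until I2 writes@13)
[I4] 15/16/17/18
[I5] 19/20/21/22  (struct: ALU busy until I4 writes@18)

cycle = 18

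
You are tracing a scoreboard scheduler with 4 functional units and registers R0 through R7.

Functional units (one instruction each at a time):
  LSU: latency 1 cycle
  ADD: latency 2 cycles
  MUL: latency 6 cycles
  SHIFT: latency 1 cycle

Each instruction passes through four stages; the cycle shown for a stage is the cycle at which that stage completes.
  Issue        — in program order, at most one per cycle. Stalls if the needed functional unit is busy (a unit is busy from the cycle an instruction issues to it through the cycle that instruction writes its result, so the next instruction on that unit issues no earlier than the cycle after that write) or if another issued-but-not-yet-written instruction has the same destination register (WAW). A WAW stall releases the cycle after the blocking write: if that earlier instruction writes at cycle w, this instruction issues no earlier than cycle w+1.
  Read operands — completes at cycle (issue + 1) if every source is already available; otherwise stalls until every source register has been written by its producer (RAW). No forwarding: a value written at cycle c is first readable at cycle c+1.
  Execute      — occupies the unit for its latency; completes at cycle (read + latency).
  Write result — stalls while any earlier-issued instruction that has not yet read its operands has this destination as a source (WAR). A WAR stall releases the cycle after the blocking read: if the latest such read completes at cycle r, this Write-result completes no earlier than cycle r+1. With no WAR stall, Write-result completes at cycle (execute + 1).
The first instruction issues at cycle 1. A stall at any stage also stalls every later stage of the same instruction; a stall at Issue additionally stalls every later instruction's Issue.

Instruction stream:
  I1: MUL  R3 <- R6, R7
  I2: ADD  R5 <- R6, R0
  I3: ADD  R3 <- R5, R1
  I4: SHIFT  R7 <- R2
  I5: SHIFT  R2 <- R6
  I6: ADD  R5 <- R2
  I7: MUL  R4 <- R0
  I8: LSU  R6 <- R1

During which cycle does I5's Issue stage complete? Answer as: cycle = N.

cycle = 15

t=1  I1 dispatched to MUL
t=2  I1 operands ready, I2 dispatched to ADD
t=3  I2 operands ready
t=5  I2 complete
t=6  R5←I2
t=8  I1 complete
t=9  R3←I1
t=10  I3 dispatched to ADD
t=11  I3 operands ready, I4 dispatched to SHIFT
t=12  I4 operands ready
t=13  I3 complete, I4 complete
t=14  R3←I3, R7←I4
t=15  I5 dispatched to SHIFT
t=16  I5 operands ready, I6 dispatched to ADD
t=17  I5 complete, I7 dispatched to MUL
t=18  R2←I5, I7 operands ready, I8 dispatched to LSU
t=19  I6 operands ready, I8 operands ready
t=20  I8 complete
t=21  I6 complete, R6←I8
t=22  R5←I6
t=24  I7 complete
t=25  R4←I7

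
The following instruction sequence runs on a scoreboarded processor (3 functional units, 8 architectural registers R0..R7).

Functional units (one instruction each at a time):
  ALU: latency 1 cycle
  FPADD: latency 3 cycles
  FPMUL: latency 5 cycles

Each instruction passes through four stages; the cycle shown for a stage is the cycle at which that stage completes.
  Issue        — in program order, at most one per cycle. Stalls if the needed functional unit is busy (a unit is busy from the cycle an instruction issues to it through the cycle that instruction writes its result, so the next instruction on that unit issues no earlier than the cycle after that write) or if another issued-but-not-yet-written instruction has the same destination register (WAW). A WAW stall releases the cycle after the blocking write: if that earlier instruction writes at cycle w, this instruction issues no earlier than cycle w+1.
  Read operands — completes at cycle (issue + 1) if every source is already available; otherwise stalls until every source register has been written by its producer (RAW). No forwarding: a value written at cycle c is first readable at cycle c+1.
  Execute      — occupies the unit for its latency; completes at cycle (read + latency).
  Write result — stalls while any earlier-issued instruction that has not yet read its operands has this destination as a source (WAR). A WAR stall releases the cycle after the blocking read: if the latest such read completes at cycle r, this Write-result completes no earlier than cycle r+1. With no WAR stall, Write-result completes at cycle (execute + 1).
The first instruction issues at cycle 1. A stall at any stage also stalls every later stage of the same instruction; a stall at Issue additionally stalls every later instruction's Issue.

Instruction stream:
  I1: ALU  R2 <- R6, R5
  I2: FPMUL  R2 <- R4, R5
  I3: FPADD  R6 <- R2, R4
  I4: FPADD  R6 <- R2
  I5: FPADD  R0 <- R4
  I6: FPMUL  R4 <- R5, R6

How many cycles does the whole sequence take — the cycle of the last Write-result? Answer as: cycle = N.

cycle = 32

1) issue 1, read 2, done 3, write 4
2) issue 5, read 6, done 11, write 12  <WAW R2: wait I1 write@4>
3) issue 6, read 13, done 16, write 17  <RAW R2: wait I2 write@12>
4) issue 18, read 19, done 22, write 23  <struct: FPADD busy until I3 writes@17>
5) issue 24, read 25, done 28, write 29  <struct: FPADD busy until I4 writes@23>
6) issue 25, read 26, done 31, write 32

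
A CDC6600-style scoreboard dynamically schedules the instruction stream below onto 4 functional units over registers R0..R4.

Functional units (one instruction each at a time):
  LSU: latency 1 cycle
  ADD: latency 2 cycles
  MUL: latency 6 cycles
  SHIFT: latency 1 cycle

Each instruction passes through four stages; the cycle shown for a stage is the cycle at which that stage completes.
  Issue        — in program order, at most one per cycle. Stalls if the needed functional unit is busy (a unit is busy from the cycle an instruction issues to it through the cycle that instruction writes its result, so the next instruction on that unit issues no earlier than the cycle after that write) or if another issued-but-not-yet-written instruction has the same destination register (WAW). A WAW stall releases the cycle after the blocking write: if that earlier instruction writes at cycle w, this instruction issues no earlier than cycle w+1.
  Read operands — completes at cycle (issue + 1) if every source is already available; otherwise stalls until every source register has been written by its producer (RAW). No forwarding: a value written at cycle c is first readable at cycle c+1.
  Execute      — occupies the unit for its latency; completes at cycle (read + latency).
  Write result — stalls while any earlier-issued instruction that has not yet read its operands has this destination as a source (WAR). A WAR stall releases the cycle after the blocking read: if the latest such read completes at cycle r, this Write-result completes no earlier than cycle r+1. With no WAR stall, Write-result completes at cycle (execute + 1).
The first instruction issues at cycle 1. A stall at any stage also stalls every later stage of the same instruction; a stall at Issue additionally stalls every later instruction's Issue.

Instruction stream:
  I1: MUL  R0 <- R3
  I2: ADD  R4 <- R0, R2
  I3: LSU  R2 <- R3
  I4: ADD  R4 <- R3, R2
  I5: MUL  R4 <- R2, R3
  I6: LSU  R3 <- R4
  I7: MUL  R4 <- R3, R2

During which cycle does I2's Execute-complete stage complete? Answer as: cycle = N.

cycle = 12

  I1 | 1 | 2 | 8 | 9
  I2 | 2 | 10 | 12 | 13   RAW R0: wait I1 write@9
  I3 | 3 | 4 | 5 | 11   WAR R2: wait I2 read@10
  I4 | 14 | 15 | 17 | 18   struct: ADD busy until I2 writes@13
  I5 | 19 | 20 | 26 | 27   WAW R4: wait I4 write@18
  I6 | 20 | 28 | 29 | 30   RAW R4: wait I5 write@27
  I7 | 28 | 31 | 37 | 38   struct: MUL busy until I5 writes@27 · RAW R3: wait I6 write@30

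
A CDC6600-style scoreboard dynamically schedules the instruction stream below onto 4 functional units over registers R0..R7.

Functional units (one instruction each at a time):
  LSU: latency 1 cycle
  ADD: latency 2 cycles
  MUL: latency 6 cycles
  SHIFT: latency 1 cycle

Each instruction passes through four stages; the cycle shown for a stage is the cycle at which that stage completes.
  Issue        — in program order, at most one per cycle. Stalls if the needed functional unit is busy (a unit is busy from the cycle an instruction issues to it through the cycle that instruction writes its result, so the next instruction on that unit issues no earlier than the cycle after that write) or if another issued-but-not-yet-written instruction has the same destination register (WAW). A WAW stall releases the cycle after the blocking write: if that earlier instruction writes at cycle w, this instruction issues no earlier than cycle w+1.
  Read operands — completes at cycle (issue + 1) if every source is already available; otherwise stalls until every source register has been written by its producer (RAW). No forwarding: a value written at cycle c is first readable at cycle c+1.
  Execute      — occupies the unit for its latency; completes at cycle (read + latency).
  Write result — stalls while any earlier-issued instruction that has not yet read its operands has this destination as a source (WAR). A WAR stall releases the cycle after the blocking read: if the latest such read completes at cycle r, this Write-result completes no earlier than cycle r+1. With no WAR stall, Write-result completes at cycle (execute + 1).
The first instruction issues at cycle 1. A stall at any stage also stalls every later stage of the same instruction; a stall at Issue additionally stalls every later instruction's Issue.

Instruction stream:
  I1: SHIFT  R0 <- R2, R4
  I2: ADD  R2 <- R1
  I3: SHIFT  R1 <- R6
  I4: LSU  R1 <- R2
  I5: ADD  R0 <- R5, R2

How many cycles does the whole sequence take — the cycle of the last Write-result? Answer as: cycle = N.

I1: IS=1 RO=2 EX=3 WR=4
I2: IS=2 RO=3 EX=5 WR=6
I3: IS=5 RO=6 EX=7 WR=8  [struct: SHIFT busy until I1 writes@4]
I4: IS=9 RO=10 EX=11 WR=12  [WAW R1: wait I3 write@8]
I5: IS=10 RO=11 EX=13 WR=14

cycle = 14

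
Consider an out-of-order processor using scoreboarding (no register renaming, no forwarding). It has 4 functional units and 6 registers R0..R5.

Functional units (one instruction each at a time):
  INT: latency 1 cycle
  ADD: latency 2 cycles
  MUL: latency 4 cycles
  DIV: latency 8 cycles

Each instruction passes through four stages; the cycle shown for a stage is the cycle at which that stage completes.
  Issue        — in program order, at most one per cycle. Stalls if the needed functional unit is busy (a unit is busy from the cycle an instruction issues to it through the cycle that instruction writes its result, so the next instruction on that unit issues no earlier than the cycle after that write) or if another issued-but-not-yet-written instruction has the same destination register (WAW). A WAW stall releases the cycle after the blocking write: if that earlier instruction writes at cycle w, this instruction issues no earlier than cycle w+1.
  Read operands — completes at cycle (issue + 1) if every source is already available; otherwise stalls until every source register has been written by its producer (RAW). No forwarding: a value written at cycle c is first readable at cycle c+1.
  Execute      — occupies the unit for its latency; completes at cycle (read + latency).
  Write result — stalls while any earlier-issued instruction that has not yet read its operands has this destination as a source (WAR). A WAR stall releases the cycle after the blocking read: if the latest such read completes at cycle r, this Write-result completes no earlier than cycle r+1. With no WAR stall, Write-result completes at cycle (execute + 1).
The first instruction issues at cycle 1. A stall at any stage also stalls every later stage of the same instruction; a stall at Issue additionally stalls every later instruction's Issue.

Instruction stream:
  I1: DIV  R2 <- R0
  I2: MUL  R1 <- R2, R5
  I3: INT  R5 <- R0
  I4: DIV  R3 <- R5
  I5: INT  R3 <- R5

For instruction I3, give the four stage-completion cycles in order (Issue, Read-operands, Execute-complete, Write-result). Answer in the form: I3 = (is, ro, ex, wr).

I3 = (3, 4, 5, 13)

[1] I1→DIV
[2] I1 RO, I2→MUL
[3] I3→INT
[4] I3 RO
[5] I3 EX
[10] I1 EX
[11] I1 WR R2
[12] I2 RO, I4→DIV
[13] I3 WR R5
[14] I4 RO
[16] I2 EX
[17] I2 WR R1
[22] I4 EX
[23] I4 WR R3
[24] I5→INT
[25] I5 RO
[26] I5 EX
[27] I5 WR R3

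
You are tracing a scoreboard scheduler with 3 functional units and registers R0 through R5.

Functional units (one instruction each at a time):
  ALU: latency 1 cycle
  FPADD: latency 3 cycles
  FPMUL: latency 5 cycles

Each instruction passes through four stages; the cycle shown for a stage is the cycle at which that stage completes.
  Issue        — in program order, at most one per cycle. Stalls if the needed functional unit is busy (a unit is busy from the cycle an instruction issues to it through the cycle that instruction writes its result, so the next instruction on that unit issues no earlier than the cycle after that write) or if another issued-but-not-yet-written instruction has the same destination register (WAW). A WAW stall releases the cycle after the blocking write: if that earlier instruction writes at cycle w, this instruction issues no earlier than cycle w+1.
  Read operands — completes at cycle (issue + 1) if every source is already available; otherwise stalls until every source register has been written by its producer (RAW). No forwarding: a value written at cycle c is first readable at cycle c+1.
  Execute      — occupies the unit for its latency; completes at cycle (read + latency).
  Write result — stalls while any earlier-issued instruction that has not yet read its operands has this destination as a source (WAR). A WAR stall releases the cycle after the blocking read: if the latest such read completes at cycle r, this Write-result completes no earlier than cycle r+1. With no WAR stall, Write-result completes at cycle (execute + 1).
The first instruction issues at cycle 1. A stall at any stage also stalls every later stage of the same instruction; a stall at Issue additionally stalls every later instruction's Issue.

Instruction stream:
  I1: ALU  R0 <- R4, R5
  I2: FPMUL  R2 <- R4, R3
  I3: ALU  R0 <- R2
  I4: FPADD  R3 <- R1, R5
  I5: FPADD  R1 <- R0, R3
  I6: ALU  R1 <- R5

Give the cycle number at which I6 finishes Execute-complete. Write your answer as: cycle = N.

I1: IS=1 RO=2 EX=3 WR=4
I2: IS=2 RO=3 EX=8 WR=9
I3: IS=5 RO=10 EX=11 WR=12  [struct: ALU busy until I1 writes@4; RAW R2: wait I2 write@9]
I4: IS=6 RO=7 EX=10 WR=11
I5: IS=12 RO=13 EX=16 WR=17  [struct: FPADD busy until I4 writes@11]
I6: IS=18 RO=19 EX=20 WR=21  [WAW R1: wait I5 write@17]

cycle = 20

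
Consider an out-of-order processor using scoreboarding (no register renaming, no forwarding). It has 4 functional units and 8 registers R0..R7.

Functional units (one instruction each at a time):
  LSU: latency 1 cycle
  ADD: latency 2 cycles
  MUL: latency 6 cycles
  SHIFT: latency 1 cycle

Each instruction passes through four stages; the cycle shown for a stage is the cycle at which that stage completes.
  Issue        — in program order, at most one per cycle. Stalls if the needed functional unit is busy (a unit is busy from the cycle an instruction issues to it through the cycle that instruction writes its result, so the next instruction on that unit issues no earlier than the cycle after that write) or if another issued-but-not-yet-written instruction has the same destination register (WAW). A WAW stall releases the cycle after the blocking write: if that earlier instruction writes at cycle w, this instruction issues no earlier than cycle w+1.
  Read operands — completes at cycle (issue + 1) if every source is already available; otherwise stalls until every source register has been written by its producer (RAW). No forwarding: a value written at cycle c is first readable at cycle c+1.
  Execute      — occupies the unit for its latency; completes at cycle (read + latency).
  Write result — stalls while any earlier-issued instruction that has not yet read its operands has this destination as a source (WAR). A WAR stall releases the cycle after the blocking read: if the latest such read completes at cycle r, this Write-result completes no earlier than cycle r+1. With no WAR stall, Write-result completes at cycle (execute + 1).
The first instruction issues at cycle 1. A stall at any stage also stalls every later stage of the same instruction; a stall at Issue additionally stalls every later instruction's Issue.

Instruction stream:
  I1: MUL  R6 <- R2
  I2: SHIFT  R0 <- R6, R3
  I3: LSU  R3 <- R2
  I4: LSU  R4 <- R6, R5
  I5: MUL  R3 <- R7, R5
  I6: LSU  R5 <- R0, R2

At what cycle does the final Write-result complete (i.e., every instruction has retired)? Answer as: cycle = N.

cycle = 21

c1: issue I1 (MUL)
c2: I1 read-ops; issue I2 (SHIFT)
c3: issue I3 (LSU)
c4: I3 read-ops
c5: I3 finished on LSU
c8: I1 finished on MUL
c9: I1→R6
c10: I2 read-ops
c11: I2 finished on SHIFT; I3→R3
c12: I2→R0; issue I4 (LSU)
c13: I4 read-ops; issue I5 (MUL)
c14: I4 finished on LSU; I5 read-ops
c15: I4→R4
c16: issue I6 (LSU)
c17: I6 read-ops
c18: I6 finished on LSU
c19: I6→R5
c20: I5 finished on MUL
c21: I5→R3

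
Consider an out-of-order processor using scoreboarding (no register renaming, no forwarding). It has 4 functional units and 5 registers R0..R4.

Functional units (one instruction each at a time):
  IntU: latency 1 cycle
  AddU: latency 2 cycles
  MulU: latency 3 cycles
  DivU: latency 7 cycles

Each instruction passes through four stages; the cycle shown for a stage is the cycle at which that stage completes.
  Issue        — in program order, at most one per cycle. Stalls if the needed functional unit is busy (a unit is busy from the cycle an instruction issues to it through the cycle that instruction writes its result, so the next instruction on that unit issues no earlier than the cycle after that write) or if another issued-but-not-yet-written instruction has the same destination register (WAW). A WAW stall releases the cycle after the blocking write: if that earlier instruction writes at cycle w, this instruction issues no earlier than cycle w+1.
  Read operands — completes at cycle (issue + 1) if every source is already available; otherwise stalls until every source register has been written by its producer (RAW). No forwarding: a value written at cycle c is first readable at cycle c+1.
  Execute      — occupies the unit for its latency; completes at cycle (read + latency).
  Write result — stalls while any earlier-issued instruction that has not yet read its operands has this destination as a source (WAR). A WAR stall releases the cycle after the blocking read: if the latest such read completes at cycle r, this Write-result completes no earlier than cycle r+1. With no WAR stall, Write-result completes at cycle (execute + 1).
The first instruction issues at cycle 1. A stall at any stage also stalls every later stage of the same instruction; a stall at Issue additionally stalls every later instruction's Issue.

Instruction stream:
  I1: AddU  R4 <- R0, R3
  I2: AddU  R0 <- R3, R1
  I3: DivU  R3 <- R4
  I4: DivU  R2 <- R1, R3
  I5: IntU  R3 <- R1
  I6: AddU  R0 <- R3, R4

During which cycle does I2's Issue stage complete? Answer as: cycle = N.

cycle = 6

t=1  issue I1 (AddU)
t=2  I1 read-ops
t=4  I1 finished on AddU
t=5  I1→R4
t=6  issue I2 (AddU)
t=7  I2 read-ops · issue I3 (DivU)
t=8  I3 read-ops
t=9  I2 finished on AddU
t=10  I2→R0
t=15  I3 finished on DivU
t=16  I3→R3
t=17  issue I4 (DivU)
t=18  I4 read-ops · issue I5 (IntU)
t=19  I5 read-ops · issue I6 (AddU)
t=20  I5 finished on IntU
t=21  I5→R3
t=22  I6 read-ops
t=24  I6 finished on AddU
t=25  I4 finished on DivU · I6→R0
t=26  I4→R2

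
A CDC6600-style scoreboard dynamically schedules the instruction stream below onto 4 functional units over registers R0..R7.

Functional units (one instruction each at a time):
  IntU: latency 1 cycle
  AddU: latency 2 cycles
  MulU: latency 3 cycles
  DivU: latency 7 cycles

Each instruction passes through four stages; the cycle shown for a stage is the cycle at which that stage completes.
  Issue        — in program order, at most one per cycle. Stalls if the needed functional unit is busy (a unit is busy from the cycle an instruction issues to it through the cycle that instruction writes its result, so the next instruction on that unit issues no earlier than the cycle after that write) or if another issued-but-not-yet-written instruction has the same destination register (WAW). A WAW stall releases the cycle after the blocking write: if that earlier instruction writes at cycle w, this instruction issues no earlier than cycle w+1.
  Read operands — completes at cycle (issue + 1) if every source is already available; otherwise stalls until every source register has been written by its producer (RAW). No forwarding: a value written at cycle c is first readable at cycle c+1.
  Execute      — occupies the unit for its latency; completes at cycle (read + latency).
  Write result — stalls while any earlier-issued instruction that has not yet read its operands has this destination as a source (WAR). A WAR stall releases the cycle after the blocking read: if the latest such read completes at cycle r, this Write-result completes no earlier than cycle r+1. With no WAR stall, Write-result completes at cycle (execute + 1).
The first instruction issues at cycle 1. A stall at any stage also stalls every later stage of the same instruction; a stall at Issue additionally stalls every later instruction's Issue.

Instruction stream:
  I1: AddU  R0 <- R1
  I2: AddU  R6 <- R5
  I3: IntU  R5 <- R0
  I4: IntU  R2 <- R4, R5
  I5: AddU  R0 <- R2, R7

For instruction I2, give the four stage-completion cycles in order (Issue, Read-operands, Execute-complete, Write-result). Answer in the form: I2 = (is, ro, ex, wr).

I1: IS=1 RO=2 EX=4 WR=5
I2: IS=6 RO=7 EX=9 WR=10  [struct: AddU busy until I1 writes@5]
I3: IS=7 RO=8 EX=9 WR=10
I4: IS=11 RO=12 EX=13 WR=14  [struct: IntU busy until I3 writes@10]
I5: IS=12 RO=15 EX=17 WR=18  [RAW R2: wait I4 write@14]

I2 = (6, 7, 9, 10)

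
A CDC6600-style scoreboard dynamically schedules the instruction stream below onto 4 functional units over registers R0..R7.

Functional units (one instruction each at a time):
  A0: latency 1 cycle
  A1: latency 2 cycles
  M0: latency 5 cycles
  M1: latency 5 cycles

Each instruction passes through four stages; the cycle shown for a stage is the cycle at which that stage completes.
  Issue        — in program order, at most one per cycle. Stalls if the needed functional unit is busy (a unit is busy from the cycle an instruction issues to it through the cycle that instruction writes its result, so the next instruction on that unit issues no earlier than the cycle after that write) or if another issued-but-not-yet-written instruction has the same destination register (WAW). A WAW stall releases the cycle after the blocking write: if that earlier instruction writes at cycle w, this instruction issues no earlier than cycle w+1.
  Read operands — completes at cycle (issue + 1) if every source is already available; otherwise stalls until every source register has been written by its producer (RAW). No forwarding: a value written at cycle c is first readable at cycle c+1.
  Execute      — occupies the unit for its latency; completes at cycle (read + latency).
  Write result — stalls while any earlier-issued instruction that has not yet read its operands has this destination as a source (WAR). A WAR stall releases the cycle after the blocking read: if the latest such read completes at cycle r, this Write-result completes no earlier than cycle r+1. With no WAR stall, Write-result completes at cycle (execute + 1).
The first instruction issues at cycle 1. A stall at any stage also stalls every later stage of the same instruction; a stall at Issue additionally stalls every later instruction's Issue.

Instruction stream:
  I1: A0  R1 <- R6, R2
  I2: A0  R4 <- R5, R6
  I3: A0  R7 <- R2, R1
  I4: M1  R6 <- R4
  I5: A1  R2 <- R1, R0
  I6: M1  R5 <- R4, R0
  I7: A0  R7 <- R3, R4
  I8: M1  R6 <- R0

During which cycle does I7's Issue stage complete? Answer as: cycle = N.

cycle = 19

I1: IS=1 RO=2 EX=3 WR=4
I2: IS=5 RO=6 EX=7 WR=8  [struct: A0 busy until I1 writes@4]
I3: IS=9 RO=10 EX=11 WR=12  [struct: A0 busy until I2 writes@8]
I4: IS=10 RO=11 EX=16 WR=17
I5: IS=11 RO=12 EX=14 WR=15
I6: IS=18 RO=19 EX=24 WR=25  [struct: M1 busy until I4 writes@17]
I7: IS=19 RO=20 EX=21 WR=22
I8: IS=26 RO=27 EX=32 WR=33  [struct: M1 busy until I6 writes@25]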